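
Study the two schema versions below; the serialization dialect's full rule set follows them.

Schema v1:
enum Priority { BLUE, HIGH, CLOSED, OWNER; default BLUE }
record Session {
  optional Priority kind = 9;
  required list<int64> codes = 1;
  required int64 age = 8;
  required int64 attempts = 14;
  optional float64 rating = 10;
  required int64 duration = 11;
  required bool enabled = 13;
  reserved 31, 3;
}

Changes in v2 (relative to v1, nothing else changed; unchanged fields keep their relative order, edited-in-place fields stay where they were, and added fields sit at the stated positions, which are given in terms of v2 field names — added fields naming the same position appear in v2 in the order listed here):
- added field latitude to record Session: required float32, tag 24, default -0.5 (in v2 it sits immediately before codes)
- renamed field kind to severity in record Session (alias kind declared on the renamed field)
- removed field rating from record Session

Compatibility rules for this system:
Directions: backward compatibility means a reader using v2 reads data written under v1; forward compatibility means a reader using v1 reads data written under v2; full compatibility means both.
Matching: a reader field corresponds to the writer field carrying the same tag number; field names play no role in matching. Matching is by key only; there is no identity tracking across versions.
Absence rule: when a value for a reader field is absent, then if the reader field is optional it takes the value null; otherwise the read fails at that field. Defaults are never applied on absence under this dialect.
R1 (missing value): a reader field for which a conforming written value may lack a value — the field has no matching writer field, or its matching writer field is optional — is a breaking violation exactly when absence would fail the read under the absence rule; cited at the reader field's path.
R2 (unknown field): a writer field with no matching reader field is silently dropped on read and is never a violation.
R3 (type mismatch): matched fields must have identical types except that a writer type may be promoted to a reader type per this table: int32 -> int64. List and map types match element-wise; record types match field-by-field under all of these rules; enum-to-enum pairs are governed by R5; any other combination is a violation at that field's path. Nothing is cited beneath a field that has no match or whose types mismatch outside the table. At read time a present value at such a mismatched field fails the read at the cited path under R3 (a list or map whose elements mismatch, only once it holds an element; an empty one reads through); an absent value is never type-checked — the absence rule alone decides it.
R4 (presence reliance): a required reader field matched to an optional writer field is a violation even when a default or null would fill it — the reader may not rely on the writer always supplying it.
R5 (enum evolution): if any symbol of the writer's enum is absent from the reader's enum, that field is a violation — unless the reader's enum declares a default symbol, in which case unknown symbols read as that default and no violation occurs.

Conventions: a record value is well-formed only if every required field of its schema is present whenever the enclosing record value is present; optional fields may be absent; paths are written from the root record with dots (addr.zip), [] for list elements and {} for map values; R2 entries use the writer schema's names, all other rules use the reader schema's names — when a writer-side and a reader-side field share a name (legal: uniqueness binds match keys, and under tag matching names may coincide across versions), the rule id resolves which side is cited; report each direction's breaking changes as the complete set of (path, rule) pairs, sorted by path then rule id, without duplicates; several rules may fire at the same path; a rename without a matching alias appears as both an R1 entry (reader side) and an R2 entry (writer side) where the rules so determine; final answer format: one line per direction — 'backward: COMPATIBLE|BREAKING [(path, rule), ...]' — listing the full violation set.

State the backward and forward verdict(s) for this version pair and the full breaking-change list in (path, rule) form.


the writer's type comes first in each Session pair
backward for Session (reader v2, writer v1):
  severity <- kind (Priority -> Priority, writer optional)
  latitude: no writer-side match
  codes <- codes (list<int64> -> list<int64>, writer required)
  age <- age (int64 -> int64, writer required)
  attempts <- attempts (int64 -> int64, writer required)
  duration <- duration (int64 -> int64, writer required)
  enabled <- enabled (bool -> bool, writer required)
  writer rating: unknown to reader
  violation R1 at latitude
  => 1 violation(s): backward is BREAKING for Session
forward for Session (reader v1, writer v2):
  kind <- severity (Priority -> Priority, writer optional)
  codes <- codes (list<int64> -> list<int64>, writer required)
  age <- age (int64 -> int64, writer required)
  attempts <- attempts (int64 -> int64, writer required)
  rating: no writer-side match
  duration <- duration (int64 -> int64, writer required)
  enabled <- enabled (bool -> bool, writer required)
  writer latitude: unknown to reader
  => forward: COMPATIBLE

backward: BREAKING [(latitude, R1)]; forward: COMPATIBLE []


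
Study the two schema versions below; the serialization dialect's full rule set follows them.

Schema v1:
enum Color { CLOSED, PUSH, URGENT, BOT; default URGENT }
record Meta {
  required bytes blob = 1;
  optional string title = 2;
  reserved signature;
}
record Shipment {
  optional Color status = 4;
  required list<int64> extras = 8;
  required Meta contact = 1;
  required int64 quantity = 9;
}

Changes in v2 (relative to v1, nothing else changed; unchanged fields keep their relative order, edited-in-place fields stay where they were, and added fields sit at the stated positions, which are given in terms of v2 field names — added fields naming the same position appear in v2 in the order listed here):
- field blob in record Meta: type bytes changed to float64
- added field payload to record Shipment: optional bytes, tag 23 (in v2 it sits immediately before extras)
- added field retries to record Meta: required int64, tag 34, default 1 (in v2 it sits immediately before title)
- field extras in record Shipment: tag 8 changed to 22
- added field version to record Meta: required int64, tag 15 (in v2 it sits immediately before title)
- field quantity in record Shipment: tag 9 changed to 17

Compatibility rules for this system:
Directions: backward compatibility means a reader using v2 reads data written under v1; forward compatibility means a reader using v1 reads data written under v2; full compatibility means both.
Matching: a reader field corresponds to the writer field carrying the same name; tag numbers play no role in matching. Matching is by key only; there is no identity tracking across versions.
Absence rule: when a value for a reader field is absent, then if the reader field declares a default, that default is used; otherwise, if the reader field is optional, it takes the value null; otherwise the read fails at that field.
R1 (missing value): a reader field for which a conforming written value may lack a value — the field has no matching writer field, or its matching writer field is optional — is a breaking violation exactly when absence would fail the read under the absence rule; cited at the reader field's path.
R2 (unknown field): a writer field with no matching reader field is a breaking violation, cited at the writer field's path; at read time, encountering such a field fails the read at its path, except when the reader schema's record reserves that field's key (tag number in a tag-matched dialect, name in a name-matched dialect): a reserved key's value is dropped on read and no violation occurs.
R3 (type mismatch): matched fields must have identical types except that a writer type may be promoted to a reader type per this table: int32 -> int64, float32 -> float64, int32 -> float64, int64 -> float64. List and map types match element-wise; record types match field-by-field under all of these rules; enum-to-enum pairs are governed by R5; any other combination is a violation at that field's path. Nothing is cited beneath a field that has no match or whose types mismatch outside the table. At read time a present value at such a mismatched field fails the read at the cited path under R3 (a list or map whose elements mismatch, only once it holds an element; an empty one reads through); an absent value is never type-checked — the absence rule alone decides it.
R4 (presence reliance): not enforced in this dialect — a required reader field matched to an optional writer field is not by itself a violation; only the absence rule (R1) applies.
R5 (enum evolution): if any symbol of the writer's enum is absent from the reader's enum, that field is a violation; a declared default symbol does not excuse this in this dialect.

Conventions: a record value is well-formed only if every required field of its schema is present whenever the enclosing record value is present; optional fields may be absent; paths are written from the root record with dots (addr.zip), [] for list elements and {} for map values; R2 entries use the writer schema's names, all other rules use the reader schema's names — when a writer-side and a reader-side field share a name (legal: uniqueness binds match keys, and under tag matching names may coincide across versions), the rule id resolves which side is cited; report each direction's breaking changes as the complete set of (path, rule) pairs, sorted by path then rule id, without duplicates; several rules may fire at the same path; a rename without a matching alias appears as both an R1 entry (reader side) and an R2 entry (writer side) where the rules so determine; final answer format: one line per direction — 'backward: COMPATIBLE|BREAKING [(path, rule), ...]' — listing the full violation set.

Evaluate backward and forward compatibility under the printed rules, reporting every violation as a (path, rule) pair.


backward: BREAKING [(contact.blob, R3), (contact.version, R1)]; forward: BREAKING [(contact.blob, R3), (contact.retries, R2), (contact.version, R2), (payload, R2)]

in Shipment below, arrows point writer -> reader
backward on Shipment — v2 reading data written by v1:
  writer optional, Color -> Color: reader status maps from writer status
  payload: no writer-side match
  writer required, list<int64> -> list<int64>: reader extras maps from writer extras
  writer required, Meta -> Meta: reader contact maps from writer contact
  writer required, int64 -> int64: reader quantity maps from writer quantity
  writer required, bytes -> float64: reader contact.blob maps from writer contact.blob
  contact.retries: no writer-side match
  contact.version: no writer-side match
  writer optional, string -> string: reader contact.title maps from writer contact.title
  breaking: (contact.blob, R3)
  breaking: (contact.version, R1)
  backward on Shipment therefore BREAKING (2)
forward on Shipment — v1 reading data written by v2:
  writer optional, Color -> Color: reader status maps from writer status
  writer required, list<int64> -> list<int64>: reader extras maps from writer extras
  writer required, Meta -> Meta: reader contact maps from writer contact
  writer required, int64 -> int64: reader quantity maps from writer quantity
  writer field payload has no reader counterpart
  writer required, float64 -> bytes: reader contact.blob maps from writer contact.blob
  writer optional, string -> string: reader contact.title maps from writer contact.title
  writer field contact.retries has no reader counterpart
  writer field contact.version has no reader counterpart
  breaking: (contact.blob, R3)
  breaking: (contact.retries, R2)
  breaking: (contact.version, R2)
  breaking: (payload, R2)
  forward on Shipment therefore BREAKING (4)


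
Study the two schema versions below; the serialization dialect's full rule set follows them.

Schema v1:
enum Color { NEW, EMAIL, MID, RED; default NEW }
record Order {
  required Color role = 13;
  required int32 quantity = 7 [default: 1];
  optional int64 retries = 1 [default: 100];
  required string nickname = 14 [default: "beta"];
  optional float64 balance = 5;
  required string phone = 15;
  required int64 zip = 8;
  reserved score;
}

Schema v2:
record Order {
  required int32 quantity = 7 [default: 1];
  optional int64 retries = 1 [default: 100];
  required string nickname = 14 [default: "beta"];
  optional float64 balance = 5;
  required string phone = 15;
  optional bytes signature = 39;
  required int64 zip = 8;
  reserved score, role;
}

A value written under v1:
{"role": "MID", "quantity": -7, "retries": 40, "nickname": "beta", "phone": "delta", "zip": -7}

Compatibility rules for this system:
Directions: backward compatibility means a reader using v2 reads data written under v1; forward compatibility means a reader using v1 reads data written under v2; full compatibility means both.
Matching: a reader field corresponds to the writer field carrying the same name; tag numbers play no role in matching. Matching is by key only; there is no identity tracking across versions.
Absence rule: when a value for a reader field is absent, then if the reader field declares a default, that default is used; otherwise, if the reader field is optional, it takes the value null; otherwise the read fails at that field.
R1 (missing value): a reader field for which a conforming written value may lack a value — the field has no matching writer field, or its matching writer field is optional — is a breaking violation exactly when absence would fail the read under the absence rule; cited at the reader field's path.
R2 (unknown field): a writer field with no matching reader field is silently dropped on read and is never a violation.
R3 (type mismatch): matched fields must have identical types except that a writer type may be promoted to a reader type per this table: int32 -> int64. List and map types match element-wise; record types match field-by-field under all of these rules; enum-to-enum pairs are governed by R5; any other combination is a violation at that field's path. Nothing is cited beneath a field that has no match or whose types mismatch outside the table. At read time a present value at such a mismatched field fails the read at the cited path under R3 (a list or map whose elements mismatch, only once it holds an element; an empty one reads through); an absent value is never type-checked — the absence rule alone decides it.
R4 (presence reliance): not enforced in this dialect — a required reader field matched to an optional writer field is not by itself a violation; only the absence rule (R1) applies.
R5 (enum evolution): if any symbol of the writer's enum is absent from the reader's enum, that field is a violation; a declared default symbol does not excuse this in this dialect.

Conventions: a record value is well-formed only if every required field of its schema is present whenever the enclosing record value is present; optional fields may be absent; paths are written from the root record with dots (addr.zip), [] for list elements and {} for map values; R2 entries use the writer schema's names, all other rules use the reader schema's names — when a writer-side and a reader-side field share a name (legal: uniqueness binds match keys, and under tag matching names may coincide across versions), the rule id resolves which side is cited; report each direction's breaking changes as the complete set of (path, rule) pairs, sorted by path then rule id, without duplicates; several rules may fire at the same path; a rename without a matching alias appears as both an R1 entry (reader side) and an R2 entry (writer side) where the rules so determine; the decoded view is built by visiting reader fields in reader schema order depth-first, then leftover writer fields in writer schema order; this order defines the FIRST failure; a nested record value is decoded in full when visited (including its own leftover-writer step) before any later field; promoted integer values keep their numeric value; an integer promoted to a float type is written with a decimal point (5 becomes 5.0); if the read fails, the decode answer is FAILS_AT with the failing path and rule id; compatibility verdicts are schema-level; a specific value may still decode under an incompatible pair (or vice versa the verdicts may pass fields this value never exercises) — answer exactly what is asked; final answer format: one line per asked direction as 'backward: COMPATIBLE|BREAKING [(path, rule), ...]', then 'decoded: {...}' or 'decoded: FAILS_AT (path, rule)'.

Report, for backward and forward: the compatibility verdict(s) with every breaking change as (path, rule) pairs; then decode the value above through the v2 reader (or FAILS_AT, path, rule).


backward: COMPATIBLE []; forward: BREAKING [(role, R1)]; decoded: {"quantity": -7, "retries": 40, "nickname": "beta", "balance": null, "phone": "delta", "signature": null, "zip": -7}

in Order below, arrows point writer -> reader
backward for Order (reader v2, writer v1):
  int32 -> int32, writer required: quantity aligns to quantity
  int64 -> int64, writer optional: retries aligns to retries
  string -> string, writer required: nickname aligns to nickname
  float64 -> float64, writer optional: balance aligns to balance
  string -> string, writer required: phone aligns to phone
  signature has no writer counterpart
  int64 -> int64, writer required: zip aligns to zip
  writer field role has no reader counterpart
  => backward verdict for Order: COMPATIBLE, no violations
forward for Order (reader v1, writer v2):
  role has no writer counterpart
  int32 -> int32, writer required: quantity aligns to quantity
  int64 -> int64, writer optional: retries aligns to retries
  string -> string, writer required: nickname aligns to nickname
  float64 -> float64, writer optional: balance aligns to balance
  string -> string, writer required: phone aligns to phone
  int64 -> int64, writer required: zip aligns to zip
  writer field signature has no reader counterpart
  rule R1 violated at role
  => forward: BREAKING (1)
decode (reader v2):
  quantity := -7
  retries := 40
  nickname := "beta"
  balance := null (not supplied -> null)
  phone := "delta"
  signature := null (not supplied -> null)
  zip := -7
  writer role: unmatched, discarded
  => decoded: {"quantity": -7, "retries": 40, "nickname": "beta", "balance": null, "phone": "delta", "signature": null, "zip": -7}


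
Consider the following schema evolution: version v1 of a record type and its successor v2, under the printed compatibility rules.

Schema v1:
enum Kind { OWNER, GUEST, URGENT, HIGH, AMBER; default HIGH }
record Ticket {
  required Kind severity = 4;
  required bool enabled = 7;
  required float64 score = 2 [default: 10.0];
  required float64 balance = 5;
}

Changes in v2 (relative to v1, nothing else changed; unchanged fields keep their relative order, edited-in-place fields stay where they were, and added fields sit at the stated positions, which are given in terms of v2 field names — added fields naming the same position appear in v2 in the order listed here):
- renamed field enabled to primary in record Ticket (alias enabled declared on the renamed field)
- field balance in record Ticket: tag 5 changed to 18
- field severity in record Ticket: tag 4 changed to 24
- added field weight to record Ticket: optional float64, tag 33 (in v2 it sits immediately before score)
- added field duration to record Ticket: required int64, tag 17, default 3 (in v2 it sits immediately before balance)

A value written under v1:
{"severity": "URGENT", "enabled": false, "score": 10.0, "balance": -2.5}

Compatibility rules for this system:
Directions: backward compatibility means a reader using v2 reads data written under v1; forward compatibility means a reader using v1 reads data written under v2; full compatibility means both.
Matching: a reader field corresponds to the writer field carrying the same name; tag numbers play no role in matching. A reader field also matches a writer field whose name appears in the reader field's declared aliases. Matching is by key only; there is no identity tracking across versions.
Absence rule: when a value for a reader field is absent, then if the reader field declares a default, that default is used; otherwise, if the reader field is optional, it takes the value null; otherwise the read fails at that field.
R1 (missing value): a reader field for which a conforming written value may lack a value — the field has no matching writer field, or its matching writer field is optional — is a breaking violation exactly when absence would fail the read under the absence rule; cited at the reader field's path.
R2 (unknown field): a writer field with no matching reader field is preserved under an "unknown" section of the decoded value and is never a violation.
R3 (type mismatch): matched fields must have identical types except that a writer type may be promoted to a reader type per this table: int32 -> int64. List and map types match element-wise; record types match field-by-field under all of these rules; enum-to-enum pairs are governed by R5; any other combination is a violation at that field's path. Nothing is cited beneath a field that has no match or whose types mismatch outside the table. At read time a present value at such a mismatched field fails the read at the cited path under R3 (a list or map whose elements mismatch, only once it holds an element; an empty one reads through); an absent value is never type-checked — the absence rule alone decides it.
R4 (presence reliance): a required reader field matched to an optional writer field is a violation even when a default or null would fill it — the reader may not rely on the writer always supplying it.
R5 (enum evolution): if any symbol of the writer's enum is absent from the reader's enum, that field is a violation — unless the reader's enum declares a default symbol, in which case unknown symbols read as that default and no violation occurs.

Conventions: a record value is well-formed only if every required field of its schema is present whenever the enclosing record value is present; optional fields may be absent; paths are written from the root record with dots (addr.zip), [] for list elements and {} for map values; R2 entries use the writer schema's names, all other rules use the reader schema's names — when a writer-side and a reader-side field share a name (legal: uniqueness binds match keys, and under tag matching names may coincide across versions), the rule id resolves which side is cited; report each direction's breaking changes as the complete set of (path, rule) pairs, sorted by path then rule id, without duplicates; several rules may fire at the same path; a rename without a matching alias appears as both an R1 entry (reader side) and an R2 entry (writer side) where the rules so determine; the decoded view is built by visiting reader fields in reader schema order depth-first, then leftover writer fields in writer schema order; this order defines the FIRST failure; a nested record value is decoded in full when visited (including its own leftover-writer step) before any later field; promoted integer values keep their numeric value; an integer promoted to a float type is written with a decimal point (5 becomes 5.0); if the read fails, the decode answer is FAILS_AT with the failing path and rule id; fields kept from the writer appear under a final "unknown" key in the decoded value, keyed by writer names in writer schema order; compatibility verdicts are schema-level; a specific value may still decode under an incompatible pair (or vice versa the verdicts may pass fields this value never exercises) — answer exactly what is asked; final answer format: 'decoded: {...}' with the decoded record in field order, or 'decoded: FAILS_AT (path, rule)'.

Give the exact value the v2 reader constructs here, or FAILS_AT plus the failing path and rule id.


decoded: {"severity": "URGENT", "primary": false, "weight": null, "score": 10.0, "duration": 3, "balance": -2.5}

the writer's type comes first in each Ticket pair
decode (reader v2):
  severity := "URGENT"
  primary := false (from writer enabled)
  weight := null (not supplied -> null)
  score := 10.0
  duration := 3 (no value, default fills)
  balance := -2.5
  => decoded: {"severity": "URGENT", "primary": false, "weight": null, "score": 10.0, "duration": 3, "balance": -2.5}
the rest of the Ticket diff is inert for this question:
  field balance in record Ticket: tag 5 changed to 18 -> fires no rule on Ticket under this dialect and leaves the result unchanged
  field severity in record Ticket: tag 4 changed to 24 -> fires no rule on Ticket under this dialect and leaves the result unchanged


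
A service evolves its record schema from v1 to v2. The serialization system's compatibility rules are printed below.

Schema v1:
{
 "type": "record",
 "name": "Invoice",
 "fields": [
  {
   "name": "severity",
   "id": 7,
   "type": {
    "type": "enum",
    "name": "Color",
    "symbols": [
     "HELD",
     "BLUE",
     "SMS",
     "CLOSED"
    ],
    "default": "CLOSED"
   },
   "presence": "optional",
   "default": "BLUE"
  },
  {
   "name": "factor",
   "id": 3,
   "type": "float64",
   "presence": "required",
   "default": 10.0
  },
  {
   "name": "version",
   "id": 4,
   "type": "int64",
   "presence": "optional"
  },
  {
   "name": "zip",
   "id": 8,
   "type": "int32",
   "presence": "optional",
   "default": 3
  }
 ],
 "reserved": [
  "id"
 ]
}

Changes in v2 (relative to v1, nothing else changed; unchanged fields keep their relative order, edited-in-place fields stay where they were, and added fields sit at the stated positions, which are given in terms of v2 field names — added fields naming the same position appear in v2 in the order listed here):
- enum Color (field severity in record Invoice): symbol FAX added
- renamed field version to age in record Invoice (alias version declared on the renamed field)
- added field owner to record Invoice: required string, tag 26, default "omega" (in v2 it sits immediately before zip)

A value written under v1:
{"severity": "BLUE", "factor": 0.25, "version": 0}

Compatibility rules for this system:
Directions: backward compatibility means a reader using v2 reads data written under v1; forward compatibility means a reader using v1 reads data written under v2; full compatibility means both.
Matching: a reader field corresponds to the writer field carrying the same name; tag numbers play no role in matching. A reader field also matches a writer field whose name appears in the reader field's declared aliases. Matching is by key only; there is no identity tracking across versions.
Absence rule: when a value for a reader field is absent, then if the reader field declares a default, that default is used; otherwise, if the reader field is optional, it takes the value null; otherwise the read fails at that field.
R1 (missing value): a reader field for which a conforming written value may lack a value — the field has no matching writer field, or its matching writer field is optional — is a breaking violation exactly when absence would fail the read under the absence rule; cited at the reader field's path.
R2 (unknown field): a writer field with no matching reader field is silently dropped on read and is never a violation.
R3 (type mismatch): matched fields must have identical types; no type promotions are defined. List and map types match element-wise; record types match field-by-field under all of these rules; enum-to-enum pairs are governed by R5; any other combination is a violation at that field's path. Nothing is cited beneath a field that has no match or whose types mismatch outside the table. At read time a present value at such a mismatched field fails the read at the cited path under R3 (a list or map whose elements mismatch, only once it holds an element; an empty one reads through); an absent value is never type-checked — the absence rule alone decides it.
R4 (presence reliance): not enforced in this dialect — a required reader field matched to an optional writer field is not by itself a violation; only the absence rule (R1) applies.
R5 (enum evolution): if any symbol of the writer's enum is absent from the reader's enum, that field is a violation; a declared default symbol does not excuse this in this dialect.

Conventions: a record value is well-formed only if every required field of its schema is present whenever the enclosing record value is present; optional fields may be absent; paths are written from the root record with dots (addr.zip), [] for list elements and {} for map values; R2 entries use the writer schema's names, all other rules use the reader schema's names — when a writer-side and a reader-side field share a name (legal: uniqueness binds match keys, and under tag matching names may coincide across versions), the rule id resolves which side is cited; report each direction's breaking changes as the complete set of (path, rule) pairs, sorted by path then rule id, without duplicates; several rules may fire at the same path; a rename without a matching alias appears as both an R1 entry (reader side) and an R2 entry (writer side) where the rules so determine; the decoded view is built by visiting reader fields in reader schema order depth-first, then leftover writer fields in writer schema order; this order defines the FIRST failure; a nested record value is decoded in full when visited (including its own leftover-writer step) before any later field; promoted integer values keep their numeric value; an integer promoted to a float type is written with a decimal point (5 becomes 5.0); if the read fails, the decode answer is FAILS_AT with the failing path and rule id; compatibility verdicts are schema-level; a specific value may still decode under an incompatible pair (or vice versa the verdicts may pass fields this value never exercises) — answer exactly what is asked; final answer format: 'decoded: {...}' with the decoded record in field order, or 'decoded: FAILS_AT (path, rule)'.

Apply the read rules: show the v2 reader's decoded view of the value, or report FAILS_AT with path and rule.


decoded: {"severity": "BLUE", "factor": 0.25, "age": 0, "owner": "omega", "zip": 3}

arrows below run writer -> reader for Invoice
decode (reader v2):
  severity := "BLUE"
  factor := 0.25
  age := 0 (from writer version)
  owner := "omega" (missing; default applied)
  zip := 3 (missing; default applied)
  => decoded: {"severity": "BLUE", "factor": 0.25, "age": 0, "owner": "omega", "zip": 3}
ruling out the remaining Invoice differences:
  enum Color (field severity in record Invoice): symbol FAX added -> affects the rule determinations only; this particular Invoice value decodes identically


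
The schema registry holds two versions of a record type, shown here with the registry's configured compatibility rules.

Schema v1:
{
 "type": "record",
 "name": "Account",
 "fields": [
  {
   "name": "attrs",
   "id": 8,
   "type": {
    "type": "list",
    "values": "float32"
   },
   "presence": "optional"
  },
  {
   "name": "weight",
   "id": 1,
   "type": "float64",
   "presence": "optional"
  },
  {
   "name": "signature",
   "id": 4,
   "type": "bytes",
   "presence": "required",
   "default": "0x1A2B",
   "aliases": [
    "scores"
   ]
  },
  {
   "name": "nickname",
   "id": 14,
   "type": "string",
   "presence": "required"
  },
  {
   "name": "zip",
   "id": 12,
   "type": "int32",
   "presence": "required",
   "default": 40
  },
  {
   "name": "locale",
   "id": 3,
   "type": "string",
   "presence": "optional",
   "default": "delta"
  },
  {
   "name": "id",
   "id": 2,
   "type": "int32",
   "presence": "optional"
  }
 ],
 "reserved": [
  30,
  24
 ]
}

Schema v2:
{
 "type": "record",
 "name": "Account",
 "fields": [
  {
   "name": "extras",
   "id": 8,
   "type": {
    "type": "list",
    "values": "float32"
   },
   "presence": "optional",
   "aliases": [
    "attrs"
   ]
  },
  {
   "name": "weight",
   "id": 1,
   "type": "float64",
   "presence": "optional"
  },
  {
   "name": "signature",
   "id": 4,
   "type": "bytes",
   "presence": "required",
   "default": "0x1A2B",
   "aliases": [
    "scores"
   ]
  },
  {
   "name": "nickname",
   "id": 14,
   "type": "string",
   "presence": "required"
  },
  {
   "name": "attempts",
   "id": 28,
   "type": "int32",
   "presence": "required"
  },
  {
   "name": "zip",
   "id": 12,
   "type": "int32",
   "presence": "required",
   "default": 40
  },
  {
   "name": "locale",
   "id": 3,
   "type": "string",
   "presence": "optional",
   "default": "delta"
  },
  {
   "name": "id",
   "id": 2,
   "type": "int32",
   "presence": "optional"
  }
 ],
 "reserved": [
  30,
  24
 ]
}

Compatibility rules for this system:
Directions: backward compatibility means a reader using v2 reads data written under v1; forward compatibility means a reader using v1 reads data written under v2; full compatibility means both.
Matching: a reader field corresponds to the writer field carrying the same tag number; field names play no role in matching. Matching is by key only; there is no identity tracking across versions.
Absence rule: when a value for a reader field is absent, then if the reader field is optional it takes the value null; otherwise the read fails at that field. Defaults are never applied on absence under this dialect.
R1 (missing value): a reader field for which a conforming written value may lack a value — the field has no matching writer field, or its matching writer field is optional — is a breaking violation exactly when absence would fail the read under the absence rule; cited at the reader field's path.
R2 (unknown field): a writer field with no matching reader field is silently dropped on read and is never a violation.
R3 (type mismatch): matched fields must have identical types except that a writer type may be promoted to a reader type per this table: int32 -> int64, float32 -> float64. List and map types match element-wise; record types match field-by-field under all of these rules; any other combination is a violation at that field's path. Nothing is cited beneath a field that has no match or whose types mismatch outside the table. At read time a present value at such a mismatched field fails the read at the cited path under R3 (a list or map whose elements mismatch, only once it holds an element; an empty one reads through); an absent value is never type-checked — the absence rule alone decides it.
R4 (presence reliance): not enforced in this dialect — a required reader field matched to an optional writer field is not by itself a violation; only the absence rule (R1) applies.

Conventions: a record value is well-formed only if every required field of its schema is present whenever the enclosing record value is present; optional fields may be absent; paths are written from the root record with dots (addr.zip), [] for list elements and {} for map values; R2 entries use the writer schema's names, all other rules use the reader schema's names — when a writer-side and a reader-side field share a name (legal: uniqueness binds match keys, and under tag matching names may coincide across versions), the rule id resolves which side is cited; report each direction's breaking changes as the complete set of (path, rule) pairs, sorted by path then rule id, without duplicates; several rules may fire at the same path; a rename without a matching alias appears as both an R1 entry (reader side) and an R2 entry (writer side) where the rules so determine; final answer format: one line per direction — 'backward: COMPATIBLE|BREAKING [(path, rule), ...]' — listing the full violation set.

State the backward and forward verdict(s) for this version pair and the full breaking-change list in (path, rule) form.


backward: BREAKING [(attempts, R1)]; forward: COMPATIBLE []

in Account below, arrows point writer -> reader
checking backward for Account: reader v2 against writer v1:
  extras: paired with writer attrs (list<float32> -> list<float32>; writer optional)
  weight: paired with writer weight (float64 -> float64; writer optional)
  signature: paired with writer signature (bytes -> bytes; writer required)
  nickname: paired with writer nickname (string -> string; writer required)
  attempts has no writer counterpart
  zip: paired with writer zip (int32 -> int32; writer required)
  locale: paired with writer locale (string -> string; writer optional)
  id: paired with writer id (int32 -> int32; writer optional)
  R1 fires at attempts
  => backward verdict for Account: BREAKING, 1 violation(s)
checking forward for Account: reader v1 against writer v2:
  attrs: paired with writer extras (list<float32> -> list<float32>; writer optional)
  weight: paired with writer weight (float64 -> float64; writer optional)
  signature: paired with writer signature (bytes -> bytes; writer required)
  nickname: paired with writer nickname (string -> string; writer required)
  zip: paired with writer zip (int32 -> int32; writer required)
  locale: paired with writer locale (string -> string; writer optional)
  id: paired with writer id (int32 -> int32; writer optional)
  writer field attempts has no reader counterpart
  => forward verdict for Account: COMPATIBLE, no violations


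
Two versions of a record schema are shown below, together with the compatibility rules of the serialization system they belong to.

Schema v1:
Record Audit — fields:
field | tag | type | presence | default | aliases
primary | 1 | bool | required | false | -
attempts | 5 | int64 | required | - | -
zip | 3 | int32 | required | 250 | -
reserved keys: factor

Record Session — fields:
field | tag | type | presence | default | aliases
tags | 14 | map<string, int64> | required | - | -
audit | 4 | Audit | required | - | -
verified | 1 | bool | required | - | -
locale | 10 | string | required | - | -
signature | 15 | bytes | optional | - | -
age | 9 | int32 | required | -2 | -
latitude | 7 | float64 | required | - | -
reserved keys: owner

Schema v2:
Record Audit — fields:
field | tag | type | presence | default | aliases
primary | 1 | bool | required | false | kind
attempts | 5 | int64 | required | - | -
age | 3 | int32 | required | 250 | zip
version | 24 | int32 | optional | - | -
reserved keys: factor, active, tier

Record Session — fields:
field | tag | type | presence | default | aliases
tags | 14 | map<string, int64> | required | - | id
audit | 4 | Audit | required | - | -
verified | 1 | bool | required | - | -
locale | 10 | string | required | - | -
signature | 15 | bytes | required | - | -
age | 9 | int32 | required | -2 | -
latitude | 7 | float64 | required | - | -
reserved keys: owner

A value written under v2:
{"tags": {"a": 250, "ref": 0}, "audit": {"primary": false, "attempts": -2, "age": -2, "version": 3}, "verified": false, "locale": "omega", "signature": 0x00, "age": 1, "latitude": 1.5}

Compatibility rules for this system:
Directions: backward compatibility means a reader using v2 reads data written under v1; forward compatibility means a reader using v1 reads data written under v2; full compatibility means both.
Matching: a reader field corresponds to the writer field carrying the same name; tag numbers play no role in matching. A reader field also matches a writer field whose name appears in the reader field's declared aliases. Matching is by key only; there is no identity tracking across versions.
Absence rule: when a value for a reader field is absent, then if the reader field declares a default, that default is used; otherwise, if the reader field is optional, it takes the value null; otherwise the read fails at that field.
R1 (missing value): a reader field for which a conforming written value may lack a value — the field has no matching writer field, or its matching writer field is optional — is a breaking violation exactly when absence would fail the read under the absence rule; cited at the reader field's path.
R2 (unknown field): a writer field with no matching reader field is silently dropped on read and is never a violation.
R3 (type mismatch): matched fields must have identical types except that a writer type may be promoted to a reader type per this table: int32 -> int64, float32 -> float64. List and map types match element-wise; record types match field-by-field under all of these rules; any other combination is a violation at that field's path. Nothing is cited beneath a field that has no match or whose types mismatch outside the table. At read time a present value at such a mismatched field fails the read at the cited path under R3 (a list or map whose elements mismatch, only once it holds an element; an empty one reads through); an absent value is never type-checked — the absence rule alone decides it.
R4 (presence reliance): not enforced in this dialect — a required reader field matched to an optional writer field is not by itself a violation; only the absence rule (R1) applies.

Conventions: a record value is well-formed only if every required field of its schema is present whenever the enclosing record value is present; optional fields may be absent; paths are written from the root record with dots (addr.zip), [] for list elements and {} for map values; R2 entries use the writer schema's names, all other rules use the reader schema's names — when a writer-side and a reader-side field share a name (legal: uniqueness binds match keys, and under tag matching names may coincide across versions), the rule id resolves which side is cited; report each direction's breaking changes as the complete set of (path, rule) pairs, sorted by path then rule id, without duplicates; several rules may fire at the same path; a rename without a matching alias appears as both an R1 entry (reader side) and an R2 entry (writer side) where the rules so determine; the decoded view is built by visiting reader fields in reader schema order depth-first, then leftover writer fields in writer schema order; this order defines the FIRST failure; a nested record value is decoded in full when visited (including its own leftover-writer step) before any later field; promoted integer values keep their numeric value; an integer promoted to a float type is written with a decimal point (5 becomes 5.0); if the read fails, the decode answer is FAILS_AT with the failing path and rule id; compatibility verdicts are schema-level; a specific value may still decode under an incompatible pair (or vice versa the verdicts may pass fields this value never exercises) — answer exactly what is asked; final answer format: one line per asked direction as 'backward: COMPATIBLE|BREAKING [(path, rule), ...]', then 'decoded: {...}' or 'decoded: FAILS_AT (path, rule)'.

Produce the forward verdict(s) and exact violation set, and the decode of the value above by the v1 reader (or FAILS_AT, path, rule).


forward: COMPATIBLE []; decoded: {"tags": {"a": 250, "ref": 0}, "audit": {"primary": false, "attempts": -2, "zip": 250}, "verified": false, "locale": "omega", "signature": 0x00, "age": 1, "latitude": 1.5}

each type pair in Session: writer, then reader
checking forward for Session: reader v1 against writer v2:
  map<string, int64> -> map<string, int64>, writer required: tags aligns to tags
  Audit -> Audit, writer required: audit aligns to audit
  bool -> bool, writer required: verified aligns to verified
  string -> string, writer required: locale aligns to locale
  bytes -> bytes, writer required: signature aligns to signature
  int32 -> int32, writer required: age aligns to age
  float64 -> float64, writer required: latitude aligns to latitude
  bool -> bool, writer required: audit.primary aligns to audit.primary
  int64 -> int64, writer required: audit.attempts aligns to audit.attempts
  audit.zip has no writer counterpart
  audit.age (writer side), unknown to reader
  audit.version (writer side), unknown to reader
  => no violations; forward on Session: COMPATIBLE
decoding the Session value with the v1 reader:
  tags := {"a": 250, "ref": 0}
  audit.primary := false
  audit.attempts := -2
  audit.zip := 250 (missing; default applied)
  writer audit.age: no reader field; dropped
  writer audit.version: no reader field; dropped
  verified := false
  locale := "omega"
  signature := 0x00
  age := 1
  latitude := 1.5
  => decoded: {"tags": {"a": 250, "ref": 0}, "audit": {"primary": false, "attempts": -2, "zip": 250}, "verified": false, "locale": "omega", "signature": 0x00, "age": 1, "latitude": 1.5}
diffs on Session not affecting the asked answer:
  added field version to record Audit: optional int32, tag 24 (in v2 it sits last) -> triggers nothing under Session's printed rules — same verdict
  field signature in record Session: optional changed to required -> its effect on Session is confined to the backward direction, not asked
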